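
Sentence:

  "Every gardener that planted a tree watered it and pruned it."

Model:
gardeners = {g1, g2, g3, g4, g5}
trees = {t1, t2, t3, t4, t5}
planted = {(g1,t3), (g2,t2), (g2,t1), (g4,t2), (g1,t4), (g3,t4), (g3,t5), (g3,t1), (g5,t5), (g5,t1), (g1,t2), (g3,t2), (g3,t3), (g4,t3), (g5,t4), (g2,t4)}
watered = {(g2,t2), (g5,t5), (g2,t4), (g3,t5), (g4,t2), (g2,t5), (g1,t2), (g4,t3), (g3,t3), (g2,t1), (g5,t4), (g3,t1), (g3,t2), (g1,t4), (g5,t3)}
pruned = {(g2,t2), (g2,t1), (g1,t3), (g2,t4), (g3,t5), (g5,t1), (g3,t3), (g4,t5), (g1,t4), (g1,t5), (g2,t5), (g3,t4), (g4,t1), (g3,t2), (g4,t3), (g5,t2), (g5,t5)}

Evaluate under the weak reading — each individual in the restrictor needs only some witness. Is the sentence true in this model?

True

"it" takes "a tree" as antecedent — a donkey pronoun bound across the clause boundary.
Weak reading: every gardener g with some planted-tree has at least one planted-tree t such that watered(g,t) ∧ pruned(g,t).
Per gardener: g1:✓  g2:✓  g3:✓  g4:✓  g5:✓
Every gardener in the restrictor has a witness.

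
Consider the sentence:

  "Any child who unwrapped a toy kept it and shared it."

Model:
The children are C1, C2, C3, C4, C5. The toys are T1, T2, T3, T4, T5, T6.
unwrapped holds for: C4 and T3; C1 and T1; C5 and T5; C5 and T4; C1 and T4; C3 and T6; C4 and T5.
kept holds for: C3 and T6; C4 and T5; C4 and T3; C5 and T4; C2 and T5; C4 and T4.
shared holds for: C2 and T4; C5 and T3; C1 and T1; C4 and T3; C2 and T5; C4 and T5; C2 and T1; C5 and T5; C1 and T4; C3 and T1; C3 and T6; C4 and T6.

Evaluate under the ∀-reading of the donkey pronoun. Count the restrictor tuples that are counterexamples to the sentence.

"it" takes "a toy" as antecedent — a donkey pronoun bound across the clause boundary.
Strong reading: for every (c,t) with unwrapped(c,t), kept(c,t) ∧ shared(c,t).
Restrictor pairs: (C1,T1) ✗  (C1,T4) ✗  (C3,T6) ✓  (C4,T3) ✓  (C4,T5) ✓  (C5,T4) ✗  (C5,T5) ✗
Counterexamples (restrictor pairs failing the scope): 4.

4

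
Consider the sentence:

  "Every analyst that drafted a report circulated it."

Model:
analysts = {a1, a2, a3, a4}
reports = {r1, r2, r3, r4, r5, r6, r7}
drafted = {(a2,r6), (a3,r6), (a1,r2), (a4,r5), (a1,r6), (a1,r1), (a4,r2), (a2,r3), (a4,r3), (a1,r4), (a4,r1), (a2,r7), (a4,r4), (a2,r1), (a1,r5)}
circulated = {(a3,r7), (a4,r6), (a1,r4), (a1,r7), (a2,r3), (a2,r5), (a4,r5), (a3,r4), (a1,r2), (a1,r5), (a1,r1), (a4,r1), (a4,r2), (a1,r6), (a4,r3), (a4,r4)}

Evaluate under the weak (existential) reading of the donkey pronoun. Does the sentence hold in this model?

False

"it" takes "a report" as antecedent — a donkey pronoun bound across the clause boundary.
Weak reading: every analyst a with some drafted-report has at least one drafted-report r such that circulated(a,r).
Per analyst: a1:✓  a2:✓  a3:✗  a4:✓
a3 has no witness among its drafted-reports.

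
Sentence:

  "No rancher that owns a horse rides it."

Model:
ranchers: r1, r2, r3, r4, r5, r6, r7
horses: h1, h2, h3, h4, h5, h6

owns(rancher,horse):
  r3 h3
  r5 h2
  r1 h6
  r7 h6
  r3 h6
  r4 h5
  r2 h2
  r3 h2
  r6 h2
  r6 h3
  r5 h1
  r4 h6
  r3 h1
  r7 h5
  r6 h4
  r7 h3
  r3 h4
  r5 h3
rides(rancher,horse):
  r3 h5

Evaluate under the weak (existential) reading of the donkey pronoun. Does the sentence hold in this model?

"it" takes "a horse" as antecedent — a donkey pronoun bound across the clause boundary.
Truth condition: for no (r,h) with owns(r,h) does rides(r,h) hold.
Restrictor pairs — does the scope hold? (r1,h6):fails  (r2,h2):fails  (r3,h1):fails  (r3,h2):fails  (r3,h3):fails  (r3,h4):fails  (r3,h6):fails  (r4,h5):fails  (r4,h6):fails  (r5,h1):fails  (r5,h2):fails  (r5,h3):fails  (r6,h2):fails  (r6,h3):fails  (r6,h4):fails  (r7,h3):fails  (r7,h5):fails  (r7,h6):fails
Scope holds for no restrictor pair, so the sentence is true.

True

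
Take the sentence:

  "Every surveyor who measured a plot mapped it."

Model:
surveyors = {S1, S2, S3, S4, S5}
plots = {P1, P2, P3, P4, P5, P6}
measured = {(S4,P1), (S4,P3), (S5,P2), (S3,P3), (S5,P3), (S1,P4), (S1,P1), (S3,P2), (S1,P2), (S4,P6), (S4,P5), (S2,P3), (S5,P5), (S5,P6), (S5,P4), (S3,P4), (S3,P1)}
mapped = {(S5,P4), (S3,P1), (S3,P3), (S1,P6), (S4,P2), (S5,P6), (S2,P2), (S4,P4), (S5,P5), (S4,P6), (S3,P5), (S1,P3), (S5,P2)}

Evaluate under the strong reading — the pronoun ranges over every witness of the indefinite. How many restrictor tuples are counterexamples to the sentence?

10

"it" takes "a plot" as antecedent — a donkey pronoun bound across the clause boundary.
Strong reading: for every (s,p) with measured(s,p), mapped(s,p).
Restrictor pairs: (S1,P1) ✗  (S1,P2) ✗  (S1,P4) ✗  (S2,P3) ✗  (S3,P1) ✓  (S3,P2) ✗  (S3,P3) ✓  (S3,P4) ✗  (S4,P1) ✗  (S4,P3) ✗  (S4,P5) ✗  (S4,P6) ✓  (S5,P2) ✓  (S5,P3) ✗  (S5,P4) ✓  (S5,P5) ✓  (S5,P6) ✓
Counterexamples (restrictor pairs failing the scope): 10.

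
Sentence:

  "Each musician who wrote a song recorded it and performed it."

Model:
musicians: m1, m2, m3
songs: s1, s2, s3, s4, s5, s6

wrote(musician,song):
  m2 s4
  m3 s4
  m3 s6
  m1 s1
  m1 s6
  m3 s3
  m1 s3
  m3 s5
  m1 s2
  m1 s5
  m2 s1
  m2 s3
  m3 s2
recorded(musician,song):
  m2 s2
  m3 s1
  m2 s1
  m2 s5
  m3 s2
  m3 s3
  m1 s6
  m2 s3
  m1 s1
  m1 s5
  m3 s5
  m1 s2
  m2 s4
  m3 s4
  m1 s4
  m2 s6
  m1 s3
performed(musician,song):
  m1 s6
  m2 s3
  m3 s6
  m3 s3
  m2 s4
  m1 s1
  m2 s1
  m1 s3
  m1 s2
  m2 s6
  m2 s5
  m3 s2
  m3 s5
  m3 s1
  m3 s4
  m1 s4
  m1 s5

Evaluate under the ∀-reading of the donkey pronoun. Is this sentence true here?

"it" takes "a song" as antecedent — a donkey pronoun bound across the clause boundary.
Strong reading: for every (m,s) with wrote(m,s), recorded(m,s) ∧ performed(m,s).
Restrictor pairs: (m1,s1) ✓  (m1,s2) ✓  (m1,s3) ✓  (m1,s5) ✓  (m1,s6) ✓  (m2,s1) ✓  (m2,s3) ✓  (m2,s4) ✓  (m3,s2) ✓  (m3,s3) ✓  (m3,s4) ✓  (m3,s5) ✓  (m3,s6) ✗
Counterexample: (m3,s6) is in wrote but fails the scope.

False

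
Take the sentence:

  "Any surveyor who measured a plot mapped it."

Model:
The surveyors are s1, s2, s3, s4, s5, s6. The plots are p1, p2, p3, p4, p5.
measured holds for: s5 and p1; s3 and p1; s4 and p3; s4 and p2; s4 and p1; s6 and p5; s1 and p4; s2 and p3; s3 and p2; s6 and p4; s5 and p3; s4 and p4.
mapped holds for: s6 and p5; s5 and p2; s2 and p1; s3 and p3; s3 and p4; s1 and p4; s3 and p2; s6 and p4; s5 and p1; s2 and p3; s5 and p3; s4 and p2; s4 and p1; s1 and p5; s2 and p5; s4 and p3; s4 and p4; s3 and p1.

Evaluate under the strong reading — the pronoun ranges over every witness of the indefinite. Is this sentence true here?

True

"it" takes "a plot" as antecedent — a donkey pronoun bound across the clause boundary.
Strong reading: for every (s,p) with measured(s,p), mapped(s,p).
Restrictor pairs: (s1,p4) ✓  (s2,p3) ✓  (s3,p1) ✓  (s3,p2) ✓  (s4,p1) ✓  (s4,p2) ✓  (s4,p3) ✓  (s4,p4) ✓  (s5,p1) ✓  (s5,p3) ✓  (s6,p4) ✓  (s6,p5) ✓
Every restrictor pair satisfies the scope.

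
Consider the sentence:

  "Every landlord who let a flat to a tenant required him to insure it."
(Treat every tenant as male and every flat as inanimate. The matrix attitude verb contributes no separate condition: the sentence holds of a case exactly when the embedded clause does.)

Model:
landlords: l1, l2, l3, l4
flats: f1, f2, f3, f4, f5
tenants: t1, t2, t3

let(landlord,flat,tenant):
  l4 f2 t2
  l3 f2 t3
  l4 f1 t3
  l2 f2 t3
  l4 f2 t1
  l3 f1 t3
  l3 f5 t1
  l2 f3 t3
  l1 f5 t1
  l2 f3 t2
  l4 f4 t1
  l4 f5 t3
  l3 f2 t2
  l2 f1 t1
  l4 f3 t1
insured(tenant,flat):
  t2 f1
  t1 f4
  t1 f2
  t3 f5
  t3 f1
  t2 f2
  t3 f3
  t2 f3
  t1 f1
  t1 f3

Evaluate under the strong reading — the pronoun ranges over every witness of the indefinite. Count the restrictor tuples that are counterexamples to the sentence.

4

"him" takes "a tenant" as antecedent and "it" takes "a flat"; both are donkey pronouns co-varying with the restrictor.
Strong reading: for every (l,f,t) with let(l,f,t), insured(t,f).
Restrictor triples: (l1,f5,t1)→insured(t1,f5) ✗  (l2,f1,t1)→insured(t1,f1) ✓  (l2,f2,t3)→insured(t3,f2) ✗  (l2,f3,t2)→insured(t2,f3) ✓  (l2,f3,t3)→insured(t3,f3) ✓  (l3,f1,t3)→insured(t3,f1) ✓  (l3,f2,t2)→insured(t2,f2) ✓  (l3,f2,t3)→insured(t3,f2) ✗  (l3,f5,t1)→insured(t1,f5) ✗  (l4,f1,t3)→insured(t3,f1) ✓  (l4,f2,t1)→insured(t1,f2) ✓  (l4,f2,t2)→insured(t2,f2) ✓  (l4,f3,t1)→insured(t1,f3) ✓  (l4,f4,t1)→insured(t1,f4) ✓  (l4,f5,t3)→insured(t3,f5) ✓
Counterexamples (restrictor triples failing the scope): 4.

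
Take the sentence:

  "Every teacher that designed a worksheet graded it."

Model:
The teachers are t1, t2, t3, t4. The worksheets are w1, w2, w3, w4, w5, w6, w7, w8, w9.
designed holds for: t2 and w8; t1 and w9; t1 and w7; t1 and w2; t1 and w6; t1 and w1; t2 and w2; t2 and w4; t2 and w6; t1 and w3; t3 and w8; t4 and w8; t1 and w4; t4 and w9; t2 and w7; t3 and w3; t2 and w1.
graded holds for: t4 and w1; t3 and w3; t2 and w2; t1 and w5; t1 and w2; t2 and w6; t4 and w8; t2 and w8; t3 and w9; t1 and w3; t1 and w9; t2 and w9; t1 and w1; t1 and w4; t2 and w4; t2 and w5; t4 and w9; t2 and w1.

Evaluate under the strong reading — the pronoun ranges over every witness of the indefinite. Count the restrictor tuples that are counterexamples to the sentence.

4

"it" takes "a worksheet" as antecedent — a donkey pronoun bound across the clause boundary.
Strong reading: for every (t,w) with designed(t,w), graded(t,w).
Restrictor pairs: (t1,w1) ✓  (t1,w2) ✓  (t1,w3) ✓  (t1,w4) ✓  (t1,w6) ✗  (t1,w7) ✗  (t1,w9) ✓  (t2,w1) ✓  (t2,w2) ✓  (t2,w4) ✓  (t2,w6) ✓  (t2,w7) ✗  (t2,w8) ✓  (t3,w3) ✓  (t3,w8) ✗  (t4,w8) ✓  (t4,w9) ✓
Counterexamples (restrictor pairs failing the scope): 4.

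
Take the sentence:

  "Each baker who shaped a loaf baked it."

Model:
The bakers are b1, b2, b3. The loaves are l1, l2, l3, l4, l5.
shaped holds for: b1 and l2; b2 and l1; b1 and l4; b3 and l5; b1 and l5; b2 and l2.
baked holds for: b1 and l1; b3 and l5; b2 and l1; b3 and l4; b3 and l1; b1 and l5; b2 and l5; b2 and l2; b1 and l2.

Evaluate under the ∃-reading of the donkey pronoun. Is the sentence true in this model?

"it" takes "a loaf" as antecedent — a donkey pronoun bound across the clause boundary.
Weak reading: every baker b with some shaped-loaf has at least one shaped-loaf l such that baked(b,l).
Per baker: b1:✓  b2:✓  b3:✓
Every baker in the restrictor has a witness.

True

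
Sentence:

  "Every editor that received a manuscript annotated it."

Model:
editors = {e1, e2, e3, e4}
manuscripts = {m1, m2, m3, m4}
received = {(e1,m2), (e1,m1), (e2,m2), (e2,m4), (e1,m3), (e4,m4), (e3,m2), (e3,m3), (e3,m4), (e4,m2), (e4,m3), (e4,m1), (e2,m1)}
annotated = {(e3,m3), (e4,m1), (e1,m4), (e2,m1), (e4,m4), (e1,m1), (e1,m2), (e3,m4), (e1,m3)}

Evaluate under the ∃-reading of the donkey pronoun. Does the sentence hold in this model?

"it" takes "a manuscript" as antecedent — a donkey pronoun bound across the clause boundary.
Weak reading: every editor e with some received-manuscript has at least one received-manuscript m such that annotated(e,m).
Per editor: e1:✓  e2:✓  e3:✓  e4:✓
Every editor in the restrictor has a witness.

True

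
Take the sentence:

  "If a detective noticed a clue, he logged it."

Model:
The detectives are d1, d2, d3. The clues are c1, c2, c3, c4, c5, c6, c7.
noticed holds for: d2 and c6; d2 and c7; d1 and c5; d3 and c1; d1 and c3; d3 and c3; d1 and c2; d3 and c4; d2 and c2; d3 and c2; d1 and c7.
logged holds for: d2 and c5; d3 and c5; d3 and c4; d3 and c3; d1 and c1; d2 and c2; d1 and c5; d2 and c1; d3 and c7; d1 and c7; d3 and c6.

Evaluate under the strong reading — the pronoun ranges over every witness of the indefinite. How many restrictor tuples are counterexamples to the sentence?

6

"it" takes "a clue" as antecedent — a donkey pronoun bound across the clause boundary.
Strong reading: for every (d,c) with noticed(d,c), logged(d,c).
Restrictor pairs: (d1,c2) ✗  (d1,c3) ✗  (d1,c5) ✓  (d1,c7) ✓  (d2,c2) ✓  (d2,c6) ✗  (d2,c7) ✗  (d3,c1) ✗  (d3,c2) ✗  (d3,c3) ✓  (d3,c4) ✓
Counterexamples (restrictor pairs failing the scope): 6.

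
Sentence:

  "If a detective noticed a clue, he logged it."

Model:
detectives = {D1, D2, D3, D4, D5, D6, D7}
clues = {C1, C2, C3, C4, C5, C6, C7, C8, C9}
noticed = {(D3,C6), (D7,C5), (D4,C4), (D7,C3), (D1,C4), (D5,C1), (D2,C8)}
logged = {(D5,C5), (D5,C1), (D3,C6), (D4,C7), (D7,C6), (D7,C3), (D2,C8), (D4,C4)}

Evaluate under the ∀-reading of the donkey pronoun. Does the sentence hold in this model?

False

"it" takes "a clue" as antecedent — a donkey pronoun bound across the clause boundary.
Strong reading: for every (d,c) with noticed(d,c), logged(d,c).
Restrictor pairs: (D1,C4) ✗  (D2,C8) ✓  (D3,C6) ✓  (D4,C4) ✓  (D5,C1) ✓  (D7,C3) ✓  (D7,C5) ✗
Counterexample: (D1,C4) is in noticed but fails the scope.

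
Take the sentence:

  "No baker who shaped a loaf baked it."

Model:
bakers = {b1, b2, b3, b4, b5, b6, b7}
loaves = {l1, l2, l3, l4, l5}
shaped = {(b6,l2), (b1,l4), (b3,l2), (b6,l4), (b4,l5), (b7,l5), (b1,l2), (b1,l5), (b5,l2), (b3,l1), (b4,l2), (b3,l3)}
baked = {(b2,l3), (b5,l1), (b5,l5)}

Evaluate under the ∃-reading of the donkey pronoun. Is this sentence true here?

"it" takes "a loaf" as antecedent — a donkey pronoun bound across the clause boundary.
Truth condition: for no (b,l) with shaped(b,l) does baked(b,l) hold.
Restrictor pairs — does the scope hold? (b1,l2):fails  (b1,l4):fails  (b1,l5):fails  (b3,l1):fails  (b3,l2):fails  (b3,l3):fails  (b4,l2):fails  (b4,l5):fails  (b5,l2):fails  (b6,l2):fails  (b6,l4):fails  (b7,l5):fails
Scope holds for no restrictor pair, so the sentence is true.

True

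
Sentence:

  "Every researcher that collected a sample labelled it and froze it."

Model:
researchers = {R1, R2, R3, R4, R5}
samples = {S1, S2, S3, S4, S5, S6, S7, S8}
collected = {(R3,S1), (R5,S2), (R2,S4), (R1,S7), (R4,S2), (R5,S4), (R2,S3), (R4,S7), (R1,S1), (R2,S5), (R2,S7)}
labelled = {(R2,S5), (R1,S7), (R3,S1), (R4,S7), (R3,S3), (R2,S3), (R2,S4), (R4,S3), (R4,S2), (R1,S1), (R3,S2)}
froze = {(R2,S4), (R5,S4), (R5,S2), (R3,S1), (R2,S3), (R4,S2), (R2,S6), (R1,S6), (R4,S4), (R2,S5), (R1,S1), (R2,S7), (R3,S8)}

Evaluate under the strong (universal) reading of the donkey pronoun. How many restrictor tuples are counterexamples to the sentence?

"it" takes "a sample" as antecedent — a donkey pronoun bound across the clause boundary.
Strong reading: for every (r,s) with collected(r,s), labelled(r,s) ∧ froze(r,s).
Restrictor pairs: (R1,S1) ✓  (R1,S7) ✗  (R2,S3) ✓  (R2,S4) ✓  (R2,S5) ✓  (R2,S7) ✗  (R3,S1) ✓  (R4,S2) ✓  (R4,S7) ✗  (R5,S2) ✗  (R5,S4) ✗
Counterexamples (restrictor pairs failing the scope): 5.

5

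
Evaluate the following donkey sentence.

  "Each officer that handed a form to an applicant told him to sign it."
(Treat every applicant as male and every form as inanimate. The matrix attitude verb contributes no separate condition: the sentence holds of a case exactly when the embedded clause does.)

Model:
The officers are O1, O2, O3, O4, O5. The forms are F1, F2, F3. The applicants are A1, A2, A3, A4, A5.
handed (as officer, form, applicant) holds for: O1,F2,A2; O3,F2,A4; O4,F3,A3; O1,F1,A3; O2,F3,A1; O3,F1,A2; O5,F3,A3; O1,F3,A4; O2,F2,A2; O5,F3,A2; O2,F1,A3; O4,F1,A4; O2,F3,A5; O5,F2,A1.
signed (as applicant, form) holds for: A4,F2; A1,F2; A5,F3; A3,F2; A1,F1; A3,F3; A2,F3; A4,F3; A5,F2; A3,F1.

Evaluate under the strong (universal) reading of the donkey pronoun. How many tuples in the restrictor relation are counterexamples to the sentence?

5

"him" takes "an applicant" as antecedent and "it" takes "a form"; both are donkey pronouns co-varying with the restrictor.
Strong reading: for every (o,f,a) with handed(o,f,a), signed(a,f).
Restrictor triples: (O1,F1,A3)→signed(A3,F1) ✓  (O1,F2,A2)→signed(A2,F2) ✗  (O1,F3,A4)→signed(A4,F3) ✓  (O2,F1,A3)→signed(A3,F1) ✓  (O2,F2,A2)→signed(A2,F2) ✗  (O2,F3,A1)→signed(A1,F3) ✗  (O2,F3,A5)→signed(A5,F3) ✓  (O3,F1,A2)→signed(A2,F1) ✗  (O3,F2,A4)→signed(A4,F2) ✓  (O4,F1,A4)→signed(A4,F1) ✗  (O4,F3,A3)→signed(A3,F3) ✓  (O5,F2,A1)→signed(A1,F2) ✓  (O5,F3,A2)→signed(A2,F3) ✓  (O5,F3,A3)→signed(A3,F3) ✓
Counterexamples (restrictor triples failing the scope): 5.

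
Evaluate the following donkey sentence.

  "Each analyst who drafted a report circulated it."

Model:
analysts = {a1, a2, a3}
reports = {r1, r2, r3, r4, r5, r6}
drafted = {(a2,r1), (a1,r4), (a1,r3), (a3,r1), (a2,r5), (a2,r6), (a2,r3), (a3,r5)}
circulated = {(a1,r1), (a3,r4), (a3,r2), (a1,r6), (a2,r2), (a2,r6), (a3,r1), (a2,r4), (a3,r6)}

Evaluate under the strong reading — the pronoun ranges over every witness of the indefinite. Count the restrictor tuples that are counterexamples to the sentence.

6

"it" takes "a report" as antecedent — a donkey pronoun bound across the clause boundary.
Strong reading: for every (a,r) with drafted(a,r), circulated(a,r).
Restrictor pairs: (a1,r3) ✗  (a1,r4) ✗  (a2,r1) ✗  (a2,r3) ✗  (a2,r5) ✗  (a2,r6) ✓  (a3,r1) ✓  (a3,r5) ✗
Counterexamples (restrictor pairs failing the scope): 6.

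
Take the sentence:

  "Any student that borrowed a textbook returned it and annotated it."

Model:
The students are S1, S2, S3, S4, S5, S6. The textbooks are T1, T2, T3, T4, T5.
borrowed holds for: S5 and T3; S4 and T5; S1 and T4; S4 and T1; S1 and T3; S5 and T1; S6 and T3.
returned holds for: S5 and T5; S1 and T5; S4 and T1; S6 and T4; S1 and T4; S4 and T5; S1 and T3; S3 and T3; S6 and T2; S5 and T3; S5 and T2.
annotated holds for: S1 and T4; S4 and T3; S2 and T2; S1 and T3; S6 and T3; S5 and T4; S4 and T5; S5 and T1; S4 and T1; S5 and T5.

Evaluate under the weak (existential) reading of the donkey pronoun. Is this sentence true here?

"it" takes "a textbook" as antecedent — a donkey pronoun bound across the clause boundary.
Weak reading: every student s with some borrowed-textbook has at least one borrowed-textbook t such that returned(s,t) ∧ annotated(s,t).
Per student: S1:✓  S4:✓  S5:✗  S6:✗
S5 has no witness among its borrowed-textbooks.

False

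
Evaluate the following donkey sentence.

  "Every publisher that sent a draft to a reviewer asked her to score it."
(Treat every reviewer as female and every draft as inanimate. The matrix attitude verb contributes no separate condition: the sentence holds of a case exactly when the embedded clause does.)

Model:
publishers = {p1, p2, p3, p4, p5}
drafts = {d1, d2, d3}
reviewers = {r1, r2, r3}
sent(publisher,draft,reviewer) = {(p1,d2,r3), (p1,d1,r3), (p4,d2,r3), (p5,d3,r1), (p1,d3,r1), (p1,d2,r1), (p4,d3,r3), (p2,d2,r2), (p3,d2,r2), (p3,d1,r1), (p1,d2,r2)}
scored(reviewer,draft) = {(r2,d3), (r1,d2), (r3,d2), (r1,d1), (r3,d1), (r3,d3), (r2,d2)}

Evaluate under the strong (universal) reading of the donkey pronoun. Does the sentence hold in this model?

False

"her" takes "a reviewer" as antecedent and "it" takes "a draft"; both are donkey pronouns co-varying with the restrictor.
Strong reading: for every (p,d,r) with sent(p,d,r), scored(r,d).
Restrictor triples: (p1,d1,r3)→scored(r3,d1) ✓  (p1,d2,r1)→scored(r1,d2) ✓  (p1,d2,r2)→scored(r2,d2) ✓  (p1,d2,r3)→scored(r3,d2) ✓  (p1,d3,r1)→scored(r1,d3) ✗  (p2,d2,r2)→scored(r2,d2) ✓  (p3,d1,r1)→scored(r1,d1) ✓  (p3,d2,r2)→scored(r2,d2) ✓  (p4,d2,r3)→scored(r3,d2) ✓  (p4,d3,r3)→scored(r3,d3) ✓  (p5,d3,r1)→scored(r1,d3) ✗
Counterexample: (p1,d3,r1) — scored(r1,d3) does not hold.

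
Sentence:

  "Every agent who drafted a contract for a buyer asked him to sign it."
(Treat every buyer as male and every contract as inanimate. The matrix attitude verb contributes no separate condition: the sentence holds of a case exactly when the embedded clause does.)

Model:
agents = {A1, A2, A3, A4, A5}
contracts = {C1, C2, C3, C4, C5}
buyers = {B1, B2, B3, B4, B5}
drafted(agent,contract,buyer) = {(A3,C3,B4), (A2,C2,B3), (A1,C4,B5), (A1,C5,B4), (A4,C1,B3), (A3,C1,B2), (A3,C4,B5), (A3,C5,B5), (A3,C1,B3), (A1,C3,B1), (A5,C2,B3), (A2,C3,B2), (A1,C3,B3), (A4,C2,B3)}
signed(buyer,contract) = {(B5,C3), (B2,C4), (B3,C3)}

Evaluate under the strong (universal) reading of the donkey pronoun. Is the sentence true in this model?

False

"him" takes "a buyer" as antecedent and "it" takes "a contract"; both are donkey pronouns co-varying with the restrictor.
Strong reading: for every (a,c,b) with drafted(a,c,b), signed(b,c).
Restrictor triples: (A1,C3,B1)→signed(B1,C3) ✗  (A1,C3,B3)→signed(B3,C3) ✓  (A1,C4,B5)→signed(B5,C4) ✗  (A1,C5,B4)→signed(B4,C5) ✗  (A2,C2,B3)→signed(B3,C2) ✗  (A2,C3,B2)→signed(B2,C3) ✗  (A3,C1,B2)→signed(B2,C1) ✗  (A3,C1,B3)→signed(B3,C1) ✗  (A3,C3,B4)→signed(B4,C3) ✗  (A3,C4,B5)→signed(B5,C4) ✗  (A3,C5,B5)→signed(B5,C5) ✗  (A4,C1,B3)→signed(B3,C1) ✗  (A4,C2,B3)→signed(B3,C2) ✗  (A5,C2,B3)→signed(B3,C2) ✗
Counterexample: (A1,C3,B1) — signed(B1,C3) does not hold.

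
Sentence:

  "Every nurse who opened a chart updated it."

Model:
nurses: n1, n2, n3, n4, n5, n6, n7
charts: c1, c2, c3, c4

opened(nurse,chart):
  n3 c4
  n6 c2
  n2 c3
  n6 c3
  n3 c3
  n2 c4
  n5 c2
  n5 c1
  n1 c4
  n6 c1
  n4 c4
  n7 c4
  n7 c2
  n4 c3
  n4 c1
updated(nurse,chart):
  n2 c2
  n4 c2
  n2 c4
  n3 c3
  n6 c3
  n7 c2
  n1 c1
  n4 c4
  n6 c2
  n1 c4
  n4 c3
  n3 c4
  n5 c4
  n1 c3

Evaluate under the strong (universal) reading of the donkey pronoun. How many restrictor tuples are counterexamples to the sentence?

6

"it" takes "a chart" as antecedent — a donkey pronoun bound across the clause boundary.
Strong reading: for every (n,c) with opened(n,c), updated(n,c).
Restrictor pairs: (n1,c4) ✓  (n2,c3) ✗  (n2,c4) ✓  (n3,c3) ✓  (n3,c4) ✓  (n4,c1) ✗  (n4,c3) ✓  (n4,c4) ✓  (n5,c1) ✗  (n5,c2) ✗  (n6,c1) ✗  (n6,c2) ✓  (n6,c3) ✓  (n7,c2) ✓  (n7,c4) ✗
Counterexamples (restrictor pairs failing the scope): 6.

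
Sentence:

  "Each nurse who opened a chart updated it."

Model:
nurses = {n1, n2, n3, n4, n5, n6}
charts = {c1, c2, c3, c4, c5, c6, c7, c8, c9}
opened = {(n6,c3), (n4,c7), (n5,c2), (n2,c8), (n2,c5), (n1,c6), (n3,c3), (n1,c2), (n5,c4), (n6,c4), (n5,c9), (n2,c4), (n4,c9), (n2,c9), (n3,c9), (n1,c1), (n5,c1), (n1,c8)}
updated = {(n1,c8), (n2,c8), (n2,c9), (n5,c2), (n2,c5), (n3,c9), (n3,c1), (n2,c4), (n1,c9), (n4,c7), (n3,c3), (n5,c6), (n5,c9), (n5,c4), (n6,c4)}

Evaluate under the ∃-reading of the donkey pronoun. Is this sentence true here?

"it" takes "a chart" as antecedent — a donkey pronoun bound across the clause boundary.
Weak reading: every nurse n with some opened-chart has at least one opened-chart c such that updated(n,c).
Per nurse: n1:✓  n2:✓  n3:✓  n4:✓  n5:✓  n6:✓
Every nurse in the restrictor has a witness.

True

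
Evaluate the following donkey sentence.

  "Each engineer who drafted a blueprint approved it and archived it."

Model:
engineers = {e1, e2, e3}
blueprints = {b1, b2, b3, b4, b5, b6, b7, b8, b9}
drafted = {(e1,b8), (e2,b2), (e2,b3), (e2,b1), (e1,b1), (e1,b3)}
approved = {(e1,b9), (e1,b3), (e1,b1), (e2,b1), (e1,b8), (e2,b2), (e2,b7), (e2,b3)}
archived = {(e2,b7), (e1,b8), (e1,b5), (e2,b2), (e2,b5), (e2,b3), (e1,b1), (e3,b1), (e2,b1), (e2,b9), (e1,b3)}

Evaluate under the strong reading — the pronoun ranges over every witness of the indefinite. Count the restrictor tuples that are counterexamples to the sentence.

"it" takes "a blueprint" as antecedent — a donkey pronoun bound across the clause boundary.
Strong reading: for every (e,b) with drafted(e,b), approved(e,b) ∧ archived(e,b).
Restrictor pairs: (e1,b1) ✓  (e1,b3) ✓  (e1,b8) ✓  (e2,b1) ✓  (e2,b2) ✓  (e2,b3) ✓
Counterexamples (restrictor pairs failing the scope): 0.

0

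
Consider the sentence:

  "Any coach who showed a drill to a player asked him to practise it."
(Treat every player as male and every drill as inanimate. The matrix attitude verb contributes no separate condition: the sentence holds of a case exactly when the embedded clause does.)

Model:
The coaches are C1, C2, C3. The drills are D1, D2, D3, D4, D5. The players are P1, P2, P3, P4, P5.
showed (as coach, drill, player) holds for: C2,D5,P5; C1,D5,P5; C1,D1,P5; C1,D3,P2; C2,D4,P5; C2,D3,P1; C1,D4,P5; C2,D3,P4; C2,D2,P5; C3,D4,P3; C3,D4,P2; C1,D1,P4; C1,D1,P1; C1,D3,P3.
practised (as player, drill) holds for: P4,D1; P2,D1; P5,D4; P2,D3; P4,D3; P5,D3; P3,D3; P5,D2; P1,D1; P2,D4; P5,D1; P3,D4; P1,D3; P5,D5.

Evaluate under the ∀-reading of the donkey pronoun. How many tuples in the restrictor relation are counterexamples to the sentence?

0

"him" takes "a player" as antecedent and "it" takes "a drill"; both are donkey pronouns co-varying with the restrictor.
Strong reading: for every (c,d,p) with showed(c,d,p), practised(p,d).
Restrictor triples: (C1,D1,P1)→practised(P1,D1) ✓  (C1,D1,P4)→practised(P4,D1) ✓  (C1,D1,P5)→practised(P5,D1) ✓  (C1,D3,P2)→practised(P2,D3) ✓  (C1,D3,P3)→practised(P3,D3) ✓  (C1,D4,P5)→practised(P5,D4) ✓  (C1,D5,P5)→practised(P5,D5) ✓  (C2,D2,P5)→practised(P5,D2) ✓  (C2,D3,P1)→practised(P1,D3) ✓  (C2,D3,P4)→practised(P4,D3) ✓  (C2,D4,P5)→practised(P5,D4) ✓  (C2,D5,P5)→practised(P5,D5) ✓  (C3,D4,P2)→practised(P2,D4) ✓  (C3,D4,P3)→practised(P3,D4) ✓
Counterexamples (restrictor triples failing the scope): 0.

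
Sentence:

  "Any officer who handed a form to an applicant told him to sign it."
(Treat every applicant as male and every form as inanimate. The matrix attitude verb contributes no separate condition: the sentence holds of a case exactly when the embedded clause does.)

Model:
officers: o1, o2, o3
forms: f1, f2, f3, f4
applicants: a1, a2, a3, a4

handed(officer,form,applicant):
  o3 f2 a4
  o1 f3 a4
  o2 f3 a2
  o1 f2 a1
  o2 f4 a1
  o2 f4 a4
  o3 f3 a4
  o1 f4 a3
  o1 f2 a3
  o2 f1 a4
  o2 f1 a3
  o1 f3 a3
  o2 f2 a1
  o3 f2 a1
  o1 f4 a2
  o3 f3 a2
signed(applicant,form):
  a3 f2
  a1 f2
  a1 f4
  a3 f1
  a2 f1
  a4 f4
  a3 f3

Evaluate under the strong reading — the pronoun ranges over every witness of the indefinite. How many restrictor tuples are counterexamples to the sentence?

"him" takes "an applicant" as antecedent and "it" takes "a form"; both are donkey pronouns co-varying with the restrictor.
Strong reading: for every (o,f,a) with handed(o,f,a), signed(a,f).
Restrictor triples: (o1,f2,a1)→signed(a1,f2) ✓  (o1,f2,a3)→signed(a3,f2) ✓  (o1,f3,a3)→signed(a3,f3) ✓  (o1,f3,a4)→signed(a4,f3) ✗  (o1,f4,a2)→signed(a2,f4) ✗  (o1,f4,a3)→signed(a3,f4) ✗  (o2,f1,a3)→signed(a3,f1) ✓  (o2,f1,a4)→signed(a4,f1) ✗  (o2,f2,a1)→signed(a1,f2) ✓  (o2,f3,a2)→signed(a2,f3) ✗  (o2,f4,a1)→signed(a1,f4) ✓  (o2,f4,a4)→signed(a4,f4) ✓  (o3,f2,a1)→signed(a1,f2) ✓  (o3,f2,a4)→signed(a4,f2) ✗  (o3,f3,a2)→signed(a2,f3) ✗  (o3,f3,a4)→signed(a4,f3) ✗
Counterexamples (restrictor triples failing the scope): 8.

8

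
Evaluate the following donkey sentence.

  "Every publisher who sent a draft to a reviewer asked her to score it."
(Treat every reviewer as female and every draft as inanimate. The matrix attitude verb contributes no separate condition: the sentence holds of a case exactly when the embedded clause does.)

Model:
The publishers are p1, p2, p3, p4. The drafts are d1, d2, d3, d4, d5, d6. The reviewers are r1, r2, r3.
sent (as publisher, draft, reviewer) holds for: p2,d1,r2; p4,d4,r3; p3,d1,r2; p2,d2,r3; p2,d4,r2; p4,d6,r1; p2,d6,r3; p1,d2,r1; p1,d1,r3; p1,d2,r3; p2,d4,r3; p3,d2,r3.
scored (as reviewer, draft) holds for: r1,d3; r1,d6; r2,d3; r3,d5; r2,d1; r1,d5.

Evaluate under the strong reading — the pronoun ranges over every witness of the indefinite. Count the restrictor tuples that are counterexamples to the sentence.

"her" takes "a reviewer" as antecedent and "it" takes "a draft"; both are donkey pronouns co-varying with the restrictor.
Strong reading: for every (p,d,r) with sent(p,d,r), scored(r,d).
Restrictor triples: (p1,d1,r3)→scored(r3,d1) ✗  (p1,d2,r1)→scored(r1,d2) ✗  (p1,d2,r3)→scored(r3,d2) ✗  (p2,d1,r2)→scored(r2,d1) ✓  (p2,d2,r3)→scored(r3,d2) ✗  (p2,d4,r2)→scored(r2,d4) ✗  (p2,d4,r3)→scored(r3,d4) ✗  (p2,d6,r3)→scored(r3,d6) ✗  (p3,d1,r2)→scored(r2,d1) ✓  (p3,d2,r3)→scored(r3,d2) ✗  (p4,d4,r3)→scored(r3,d4) ✗  (p4,d6,r1)→scored(r1,d6) ✓
Counterexamples (restrictor triples failing the scope): 9.

9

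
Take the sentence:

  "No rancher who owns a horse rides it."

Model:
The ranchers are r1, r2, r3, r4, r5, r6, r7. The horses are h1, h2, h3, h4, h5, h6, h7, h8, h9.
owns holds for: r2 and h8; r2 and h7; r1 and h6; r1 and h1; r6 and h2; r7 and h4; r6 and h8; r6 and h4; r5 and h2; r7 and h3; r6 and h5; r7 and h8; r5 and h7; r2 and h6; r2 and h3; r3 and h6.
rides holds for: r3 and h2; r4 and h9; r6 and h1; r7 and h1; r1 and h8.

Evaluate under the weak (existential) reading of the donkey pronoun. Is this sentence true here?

True

"it" takes "a horse" as antecedent — a donkey pronoun bound across the clause boundary.
Truth condition: for no (r,h) with owns(r,h) does rides(r,h) hold.
Restrictor pairs — does the scope hold? (r1,h1):fails  (r1,h6):fails  (r2,h3):fails  (r2,h6):fails  (r2,h7):fails  (r2,h8):fails  (r3,h6):fails  (r5,h2):fails  (r5,h7):fails  (r6,h2):fails  (r6,h4):fails  (r6,h5):fails  (r6,h8):fails  (r7,h3):fails  (r7,h4):fails  (r7,h8):fails
Scope holds for no restrictor pair, so the sentence is true.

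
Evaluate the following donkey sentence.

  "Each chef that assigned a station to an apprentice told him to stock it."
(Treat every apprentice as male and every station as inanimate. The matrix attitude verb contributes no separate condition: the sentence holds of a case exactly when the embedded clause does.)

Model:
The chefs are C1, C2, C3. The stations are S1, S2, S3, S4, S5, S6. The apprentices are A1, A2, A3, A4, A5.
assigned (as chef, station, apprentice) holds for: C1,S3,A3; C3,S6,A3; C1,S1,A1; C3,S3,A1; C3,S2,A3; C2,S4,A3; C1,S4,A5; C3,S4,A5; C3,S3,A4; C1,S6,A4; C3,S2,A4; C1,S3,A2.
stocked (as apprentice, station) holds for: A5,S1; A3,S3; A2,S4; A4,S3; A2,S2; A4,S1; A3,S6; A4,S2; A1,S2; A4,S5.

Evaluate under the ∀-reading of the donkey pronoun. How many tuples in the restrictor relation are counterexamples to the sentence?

"him" takes "an apprentice" as antecedent and "it" takes "a station"; both are donkey pronouns co-varying with the restrictor.
Strong reading: for every (c,s,a) with assigned(c,s,a), stocked(a,s).
Restrictor triples: (C1,S1,A1)→stocked(A1,S1) ✗  (C1,S3,A2)→stocked(A2,S3) ✗  (C1,S3,A3)→stocked(A3,S3) ✓  (C1,S4,A5)→stocked(A5,S4) ✗  (C1,S6,A4)→stocked(A4,S6) ✗  (C2,S4,A3)→stocked(A3,S4) ✗  (C3,S2,A3)→stocked(A3,S2) ✗  (C3,S2,A4)→stocked(A4,S2) ✓  (C3,S3,A1)→stocked(A1,S3) ✗  (C3,S3,A4)→stocked(A4,S3) ✓  (C3,S4,A5)→stocked(A5,S4) ✗  (C3,S6,A3)→stocked(A3,S6) ✓
Counterexamples (restrictor triples failing the scope): 8.

8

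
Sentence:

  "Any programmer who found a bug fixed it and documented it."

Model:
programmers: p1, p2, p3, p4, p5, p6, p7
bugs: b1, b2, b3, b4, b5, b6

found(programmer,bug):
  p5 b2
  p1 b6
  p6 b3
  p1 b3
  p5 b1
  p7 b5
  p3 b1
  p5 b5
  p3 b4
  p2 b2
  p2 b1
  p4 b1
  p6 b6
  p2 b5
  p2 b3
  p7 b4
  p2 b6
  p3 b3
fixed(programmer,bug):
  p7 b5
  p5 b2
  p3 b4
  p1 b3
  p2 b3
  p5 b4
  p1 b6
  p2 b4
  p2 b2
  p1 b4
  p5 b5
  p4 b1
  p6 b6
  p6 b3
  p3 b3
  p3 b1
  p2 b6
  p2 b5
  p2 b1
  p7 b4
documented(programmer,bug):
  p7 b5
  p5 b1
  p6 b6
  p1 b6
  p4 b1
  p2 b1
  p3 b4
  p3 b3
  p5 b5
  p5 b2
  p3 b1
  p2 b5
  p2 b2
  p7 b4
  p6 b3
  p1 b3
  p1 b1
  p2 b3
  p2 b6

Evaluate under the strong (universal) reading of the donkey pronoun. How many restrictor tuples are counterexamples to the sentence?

1

"it" takes "a bug" as antecedent — a donkey pronoun bound across the clause boundary.
Strong reading: for every (p,b) with found(p,b), fixed(p,b) ∧ documented(p,b).
Restrictor pairs: (p1,b3) ✓  (p1,b6) ✓  (p2,b1) ✓  (p2,b2) ✓  (p2,b3) ✓  (p2,b5) ✓  (p2,b6) ✓  (p3,b1) ✓  (p3,b3) ✓  (p3,b4) ✓  (p4,b1) ✓  (p5,b1) ✗  (p5,b2) ✓  (p5,b5) ✓  (p6,b3) ✓  (p6,b6) ✓  (p7,b4) ✓  (p7,b5) ✓
Counterexamples (restrictor pairs failing the scope): 1.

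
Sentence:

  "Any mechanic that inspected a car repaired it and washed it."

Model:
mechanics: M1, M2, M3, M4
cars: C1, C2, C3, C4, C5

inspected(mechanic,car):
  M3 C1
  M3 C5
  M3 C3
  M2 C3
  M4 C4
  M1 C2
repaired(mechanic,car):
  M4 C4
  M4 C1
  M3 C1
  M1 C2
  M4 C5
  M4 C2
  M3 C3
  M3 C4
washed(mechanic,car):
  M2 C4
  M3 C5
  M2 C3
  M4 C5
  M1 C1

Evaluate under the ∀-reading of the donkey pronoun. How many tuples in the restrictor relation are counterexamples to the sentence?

"it" takes "a car" as antecedent — a donkey pronoun bound across the clause boundary.
Strong reading: for every (m,c) with inspected(m,c), repaired(m,c) ∧ washed(m,c).
Restrictor pairs: (M1,C2) ✗  (M2,C3) ✗  (M3,C1) ✗  (M3,C3) ✗  (M3,C5) ✗  (M4,C4) ✗
Counterexamples (restrictor pairs failing the scope): 6.

6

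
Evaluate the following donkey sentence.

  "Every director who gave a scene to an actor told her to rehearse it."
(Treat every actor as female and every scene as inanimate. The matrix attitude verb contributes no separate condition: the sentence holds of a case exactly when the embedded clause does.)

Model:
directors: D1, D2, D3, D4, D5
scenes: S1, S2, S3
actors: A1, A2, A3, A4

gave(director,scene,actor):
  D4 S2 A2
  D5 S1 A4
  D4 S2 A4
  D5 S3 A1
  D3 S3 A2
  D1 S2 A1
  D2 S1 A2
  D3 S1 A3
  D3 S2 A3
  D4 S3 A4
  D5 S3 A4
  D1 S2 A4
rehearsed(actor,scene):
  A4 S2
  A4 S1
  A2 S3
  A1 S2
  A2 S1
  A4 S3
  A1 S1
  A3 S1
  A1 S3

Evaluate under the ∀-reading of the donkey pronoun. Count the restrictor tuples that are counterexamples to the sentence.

"her" takes "an actor" as antecedent and "it" takes "a scene"; both are donkey pronouns co-varying with the restrictor.
Strong reading: for every (d,s,a) with gave(d,s,a), rehearsed(a,s).
Restrictor triples: (D1,S2,A1)→rehearsed(A1,S2) ✓  (D1,S2,A4)→rehearsed(A4,S2) ✓  (D2,S1,A2)→rehearsed(A2,S1) ✓  (D3,S1,A3)→rehearsed(A3,S1) ✓  (D3,S2,A3)→rehearsed(A3,S2) ✗  (D3,S3,A2)→rehearsed(A2,S3) ✓  (D4,S2,A2)→rehearsed(A2,S2) ✗  (D4,S2,A4)→rehearsed(A4,S2) ✓  (D4,S3,A4)→rehearsed(A4,S3) ✓  (D5,S1,A4)→rehearsed(A4,S1) ✓  (D5,S3,A1)→rehearsed(A1,S3) ✓  (D5,S3,A4)→rehearsed(A4,S3) ✓
Counterexamples (restrictor triples failing the scope): 2.

2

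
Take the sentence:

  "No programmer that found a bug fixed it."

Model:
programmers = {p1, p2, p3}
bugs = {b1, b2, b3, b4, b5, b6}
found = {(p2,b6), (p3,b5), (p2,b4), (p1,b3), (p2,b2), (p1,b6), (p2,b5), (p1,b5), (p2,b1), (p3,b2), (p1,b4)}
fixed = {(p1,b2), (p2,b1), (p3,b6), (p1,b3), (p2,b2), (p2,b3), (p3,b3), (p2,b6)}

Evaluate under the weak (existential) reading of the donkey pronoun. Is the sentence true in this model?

"it" takes "a bug" as antecedent — a donkey pronoun bound across the clause boundary.
Truth condition: for no (p,b) with found(p,b) does fixed(p,b) hold.
Restrictor pairs — does the scope hold? (p1,b3):holds  (p1,b4):fails  (p1,b5):fails  (p1,b6):fails  (p2,b1):holds  (p2,b2):holds  (p2,b4):fails  (p2,b5):fails  (p2,b6):holds  (p3,b2):fails  (p3,b5):fails
Scope holds for 4 pair(s), so the sentence is false.

False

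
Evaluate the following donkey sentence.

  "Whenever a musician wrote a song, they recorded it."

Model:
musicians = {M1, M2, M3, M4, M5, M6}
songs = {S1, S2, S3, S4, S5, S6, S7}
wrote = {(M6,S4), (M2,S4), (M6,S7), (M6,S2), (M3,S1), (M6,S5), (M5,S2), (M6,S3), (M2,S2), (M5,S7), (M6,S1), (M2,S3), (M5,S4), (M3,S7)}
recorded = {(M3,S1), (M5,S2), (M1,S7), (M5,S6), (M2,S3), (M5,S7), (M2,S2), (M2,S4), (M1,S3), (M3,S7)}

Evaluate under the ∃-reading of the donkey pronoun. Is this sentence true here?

"it" takes "a song" as antecedent — a donkey pronoun bound across the clause boundary.
Weak reading: every musician m with some wrote-song has at least one wrote-song s such that recorded(m,s).
Per musician: M2:✓  M3:✓  M5:✓  M6:✗
M6 has no witness among its wrote-songs.

False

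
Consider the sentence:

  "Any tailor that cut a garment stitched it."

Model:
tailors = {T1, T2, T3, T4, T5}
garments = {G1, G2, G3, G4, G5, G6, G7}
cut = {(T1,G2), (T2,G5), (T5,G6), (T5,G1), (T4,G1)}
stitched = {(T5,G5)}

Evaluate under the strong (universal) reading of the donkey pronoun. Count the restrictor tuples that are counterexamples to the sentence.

5

"it" takes "a garment" as antecedent — a donkey pronoun bound across the clause boundary.
Strong reading: for every (t,g) with cut(t,g), stitched(t,g).
Restrictor pairs: (T1,G2) ✗  (T2,G5) ✗  (T4,G1) ✗  (T5,G1) ✗  (T5,G6) ✗
Counterexamples (restrictor pairs failing the scope): 5.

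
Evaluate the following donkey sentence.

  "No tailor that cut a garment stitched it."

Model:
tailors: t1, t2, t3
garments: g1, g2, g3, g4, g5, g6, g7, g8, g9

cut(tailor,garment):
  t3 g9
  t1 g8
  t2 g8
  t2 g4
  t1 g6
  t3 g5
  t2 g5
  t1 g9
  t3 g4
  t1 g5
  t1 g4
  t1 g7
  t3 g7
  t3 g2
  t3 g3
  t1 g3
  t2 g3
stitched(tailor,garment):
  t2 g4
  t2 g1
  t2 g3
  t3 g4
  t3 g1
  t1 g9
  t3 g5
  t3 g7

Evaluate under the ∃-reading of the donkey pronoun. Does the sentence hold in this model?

"it" takes "a garment" as antecedent — a donkey pronoun bound across the clause boundary.
Truth condition: for no (t,g) with cut(t,g) does stitched(t,g) hold.
Restrictor pairs — does the scope hold? (t1,g3):fails  (t1,g4):fails  (t1,g5):fails  (t1,g6):fails  (t1,g7):fails  (t1,g8):fails  (t1,g9):holds  (t2,g3):holds  (t2,g4):holds  (t2,g5):fails  (t2,g8):fails  (t3,g2):fails  (t3,g3):fails  (t3,g4):holds  (t3,g5):holds  (t3,g7):holds  (t3,g9):fails
Scope holds for 6 pair(s), so the sentence is false.

False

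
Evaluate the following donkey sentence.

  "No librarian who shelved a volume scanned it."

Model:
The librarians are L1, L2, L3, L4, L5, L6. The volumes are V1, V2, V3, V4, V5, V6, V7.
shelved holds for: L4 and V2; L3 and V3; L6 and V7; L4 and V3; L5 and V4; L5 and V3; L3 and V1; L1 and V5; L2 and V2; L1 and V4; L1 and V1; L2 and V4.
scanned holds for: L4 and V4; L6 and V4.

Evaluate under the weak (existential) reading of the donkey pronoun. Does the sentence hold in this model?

"it" takes "a volume" as antecedent — a donkey pronoun bound across the clause boundary.
Truth condition: for no (l,v) with shelved(l,v) does scanned(l,v) hold.
Restrictor pairs — does the scope hold? (L1,V1):fails  (L1,V4):fails  (L1,V5):fails  (L2,V2):fails  (L2,V4):fails  (L3,V1):fails  (L3,V3):fails  (L4,V2):fails  (L4,V3):fails  (L5,V3):fails  (L5,V4):fails  (L6,V7):fails
Scope holds for no restrictor pair, so the sentence is true.

True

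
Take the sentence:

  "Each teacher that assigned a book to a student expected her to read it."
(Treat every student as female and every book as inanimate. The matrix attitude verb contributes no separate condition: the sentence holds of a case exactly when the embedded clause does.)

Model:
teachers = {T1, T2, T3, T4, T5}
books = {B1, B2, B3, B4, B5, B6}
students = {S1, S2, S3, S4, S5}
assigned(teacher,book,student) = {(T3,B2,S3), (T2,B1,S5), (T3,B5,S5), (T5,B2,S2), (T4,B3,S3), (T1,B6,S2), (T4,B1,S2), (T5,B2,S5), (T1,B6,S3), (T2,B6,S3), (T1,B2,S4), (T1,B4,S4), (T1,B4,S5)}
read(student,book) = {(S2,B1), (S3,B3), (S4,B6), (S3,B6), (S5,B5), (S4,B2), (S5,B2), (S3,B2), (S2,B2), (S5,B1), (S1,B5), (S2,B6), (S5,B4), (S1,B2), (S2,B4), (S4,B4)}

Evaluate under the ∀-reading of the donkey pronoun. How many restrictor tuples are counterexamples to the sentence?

"her" takes "a student" as antecedent and "it" takes "a book"; both are donkey pronouns co-varying with the restrictor.
Strong reading: for every (t,b,s) with assigned(t,b,s), read(s,b).
Restrictor triples: (T1,B2,S4)→read(S4,B2) ✓  (T1,B4,S4)→read(S4,B4) ✓  (T1,B4,S5)→read(S5,B4) ✓  (T1,B6,S2)→read(S2,B6) ✓  (T1,B6,S3)→read(S3,B6) ✓  (T2,B1,S5)→read(S5,B1) ✓  (T2,B6,S3)→read(S3,B6) ✓  (T3,B2,S3)→read(S3,B2) ✓  (T3,B5,S5)→read(S5,B5) ✓  (T4,B1,S2)→read(S2,B1) ✓  (T4,B3,S3)→read(S3,B3) ✓  (T5,B2,S2)→read(S2,B2) ✓  (T5,B2,S5)→read(S5,B2) ✓
Counterexamples (restrictor triples failing the scope): 0.

0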